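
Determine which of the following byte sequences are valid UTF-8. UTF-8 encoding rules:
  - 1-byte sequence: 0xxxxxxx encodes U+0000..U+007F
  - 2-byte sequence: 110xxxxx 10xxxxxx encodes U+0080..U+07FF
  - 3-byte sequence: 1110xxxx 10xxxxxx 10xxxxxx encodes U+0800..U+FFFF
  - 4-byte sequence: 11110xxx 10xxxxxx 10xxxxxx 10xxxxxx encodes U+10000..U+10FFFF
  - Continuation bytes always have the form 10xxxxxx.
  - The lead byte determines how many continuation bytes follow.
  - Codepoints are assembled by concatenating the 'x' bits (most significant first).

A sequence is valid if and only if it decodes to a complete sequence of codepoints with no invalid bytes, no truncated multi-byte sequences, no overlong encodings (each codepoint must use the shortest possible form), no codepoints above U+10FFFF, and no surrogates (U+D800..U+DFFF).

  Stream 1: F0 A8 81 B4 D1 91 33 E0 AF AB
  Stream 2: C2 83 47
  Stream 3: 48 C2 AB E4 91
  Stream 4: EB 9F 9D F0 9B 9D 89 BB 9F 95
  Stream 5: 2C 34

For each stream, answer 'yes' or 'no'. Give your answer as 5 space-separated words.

Stream 1: decodes cleanly. VALID
Stream 2: decodes cleanly. VALID
Stream 3: error at byte offset 5. INVALID
Stream 4: error at byte offset 7. INVALID
Stream 5: decodes cleanly. VALID

Answer: yes yes no no yes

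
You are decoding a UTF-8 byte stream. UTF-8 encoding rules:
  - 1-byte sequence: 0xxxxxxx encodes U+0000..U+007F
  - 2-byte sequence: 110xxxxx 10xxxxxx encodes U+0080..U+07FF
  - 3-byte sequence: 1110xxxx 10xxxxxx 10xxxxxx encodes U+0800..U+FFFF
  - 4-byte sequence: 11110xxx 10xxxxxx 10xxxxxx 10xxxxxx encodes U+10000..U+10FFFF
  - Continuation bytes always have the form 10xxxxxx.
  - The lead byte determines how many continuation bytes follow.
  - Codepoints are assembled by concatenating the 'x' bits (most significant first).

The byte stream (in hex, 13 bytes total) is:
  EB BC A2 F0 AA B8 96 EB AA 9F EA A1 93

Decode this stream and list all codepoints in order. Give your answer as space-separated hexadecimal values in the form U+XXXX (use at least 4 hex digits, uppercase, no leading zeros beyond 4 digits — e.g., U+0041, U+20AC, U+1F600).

Byte[0]=EB: 3-byte lead, need 2 cont bytes. acc=0xB
Byte[1]=BC: continuation. acc=(acc<<6)|0x3C=0x2FC
Byte[2]=A2: continuation. acc=(acc<<6)|0x22=0xBF22
Completed: cp=U+BF22 (starts at byte 0)
Byte[3]=F0: 4-byte lead, need 3 cont bytes. acc=0x0
Byte[4]=AA: continuation. acc=(acc<<6)|0x2A=0x2A
Byte[5]=B8: continuation. acc=(acc<<6)|0x38=0xAB8
Byte[6]=96: continuation. acc=(acc<<6)|0x16=0x2AE16
Completed: cp=U+2AE16 (starts at byte 3)
Byte[7]=EB: 3-byte lead, need 2 cont bytes. acc=0xB
Byte[8]=AA: continuation. acc=(acc<<6)|0x2A=0x2EA
Byte[9]=9F: continuation. acc=(acc<<6)|0x1F=0xBA9F
Completed: cp=U+BA9F (starts at byte 7)
Byte[10]=EA: 3-byte lead, need 2 cont bytes. acc=0xA
Byte[11]=A1: continuation. acc=(acc<<6)|0x21=0x2A1
Byte[12]=93: continuation. acc=(acc<<6)|0x13=0xA853
Completed: cp=U+A853 (starts at byte 10)

Answer: U+BF22 U+2AE16 U+BA9F U+A853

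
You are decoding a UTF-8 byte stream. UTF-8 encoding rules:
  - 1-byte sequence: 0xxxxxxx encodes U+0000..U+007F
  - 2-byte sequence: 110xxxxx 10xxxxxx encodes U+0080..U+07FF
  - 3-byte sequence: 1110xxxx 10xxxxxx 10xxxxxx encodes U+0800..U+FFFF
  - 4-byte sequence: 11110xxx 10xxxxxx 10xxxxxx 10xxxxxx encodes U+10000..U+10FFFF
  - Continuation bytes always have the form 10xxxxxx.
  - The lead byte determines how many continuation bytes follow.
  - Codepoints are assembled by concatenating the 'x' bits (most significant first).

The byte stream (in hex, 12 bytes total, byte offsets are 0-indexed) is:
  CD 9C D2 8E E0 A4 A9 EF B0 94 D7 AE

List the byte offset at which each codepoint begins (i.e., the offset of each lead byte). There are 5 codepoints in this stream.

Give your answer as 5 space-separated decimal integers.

Answer: 0 2 4 7 10

Derivation:
Byte[0]=CD: 2-byte lead, need 1 cont bytes. acc=0xD
Byte[1]=9C: continuation. acc=(acc<<6)|0x1C=0x35C
Completed: cp=U+035C (starts at byte 0)
Byte[2]=D2: 2-byte lead, need 1 cont bytes. acc=0x12
Byte[3]=8E: continuation. acc=(acc<<6)|0x0E=0x48E
Completed: cp=U+048E (starts at byte 2)
Byte[4]=E0: 3-byte lead, need 2 cont bytes. acc=0x0
Byte[5]=A4: continuation. acc=(acc<<6)|0x24=0x24
Byte[6]=A9: continuation. acc=(acc<<6)|0x29=0x929
Completed: cp=U+0929 (starts at byte 4)
Byte[7]=EF: 3-byte lead, need 2 cont bytes. acc=0xF
Byte[8]=B0: continuation. acc=(acc<<6)|0x30=0x3F0
Byte[9]=94: continuation. acc=(acc<<6)|0x14=0xFC14
Completed: cp=U+FC14 (starts at byte 7)
Byte[10]=D7: 2-byte lead, need 1 cont bytes. acc=0x17
Byte[11]=AE: continuation. acc=(acc<<6)|0x2E=0x5EE
Completed: cp=U+05EE (starts at byte 10)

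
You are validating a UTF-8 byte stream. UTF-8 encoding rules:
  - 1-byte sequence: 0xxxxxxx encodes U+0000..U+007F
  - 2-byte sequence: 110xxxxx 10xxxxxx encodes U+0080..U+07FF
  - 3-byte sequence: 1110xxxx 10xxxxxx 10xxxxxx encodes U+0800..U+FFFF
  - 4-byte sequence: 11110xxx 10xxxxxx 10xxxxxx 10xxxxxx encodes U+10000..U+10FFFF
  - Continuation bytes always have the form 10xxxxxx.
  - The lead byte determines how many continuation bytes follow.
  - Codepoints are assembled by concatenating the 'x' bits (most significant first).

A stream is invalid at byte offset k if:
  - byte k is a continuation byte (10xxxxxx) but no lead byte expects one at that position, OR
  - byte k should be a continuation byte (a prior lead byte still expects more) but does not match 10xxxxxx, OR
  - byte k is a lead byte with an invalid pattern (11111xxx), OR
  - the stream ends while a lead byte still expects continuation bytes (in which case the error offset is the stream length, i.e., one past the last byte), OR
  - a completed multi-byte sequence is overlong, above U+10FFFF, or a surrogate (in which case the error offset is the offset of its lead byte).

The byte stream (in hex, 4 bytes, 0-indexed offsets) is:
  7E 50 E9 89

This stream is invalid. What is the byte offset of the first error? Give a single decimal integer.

Answer: 4

Derivation:
Byte[0]=7E: 1-byte ASCII. cp=U+007E
Byte[1]=50: 1-byte ASCII. cp=U+0050
Byte[2]=E9: 3-byte lead, need 2 cont bytes. acc=0x9
Byte[3]=89: continuation. acc=(acc<<6)|0x09=0x249
Byte[4]: stream ended, expected continuation. INVALID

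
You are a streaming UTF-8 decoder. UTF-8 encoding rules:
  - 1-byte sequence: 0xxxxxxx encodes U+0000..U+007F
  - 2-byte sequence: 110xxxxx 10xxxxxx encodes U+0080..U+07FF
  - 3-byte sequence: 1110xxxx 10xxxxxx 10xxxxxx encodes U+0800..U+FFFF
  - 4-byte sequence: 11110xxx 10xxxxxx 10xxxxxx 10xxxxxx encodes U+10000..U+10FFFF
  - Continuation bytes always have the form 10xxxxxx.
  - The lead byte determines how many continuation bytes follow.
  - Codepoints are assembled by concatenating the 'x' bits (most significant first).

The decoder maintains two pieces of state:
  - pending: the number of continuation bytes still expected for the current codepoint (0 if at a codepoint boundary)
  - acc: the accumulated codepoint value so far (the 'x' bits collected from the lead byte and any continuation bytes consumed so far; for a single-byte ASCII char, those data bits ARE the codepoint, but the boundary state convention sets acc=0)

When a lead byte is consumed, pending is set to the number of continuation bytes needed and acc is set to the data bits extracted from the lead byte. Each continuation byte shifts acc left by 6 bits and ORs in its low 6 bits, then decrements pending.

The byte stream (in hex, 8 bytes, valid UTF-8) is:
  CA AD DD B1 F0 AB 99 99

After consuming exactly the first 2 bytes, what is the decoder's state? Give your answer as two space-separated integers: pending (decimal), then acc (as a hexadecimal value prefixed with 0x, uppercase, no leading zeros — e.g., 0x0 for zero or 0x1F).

Answer: 0 0x2AD

Derivation:
Byte[0]=CA: 2-byte lead. pending=1, acc=0xA
Byte[1]=AD: continuation. acc=(acc<<6)|0x2D=0x2AD, pending=0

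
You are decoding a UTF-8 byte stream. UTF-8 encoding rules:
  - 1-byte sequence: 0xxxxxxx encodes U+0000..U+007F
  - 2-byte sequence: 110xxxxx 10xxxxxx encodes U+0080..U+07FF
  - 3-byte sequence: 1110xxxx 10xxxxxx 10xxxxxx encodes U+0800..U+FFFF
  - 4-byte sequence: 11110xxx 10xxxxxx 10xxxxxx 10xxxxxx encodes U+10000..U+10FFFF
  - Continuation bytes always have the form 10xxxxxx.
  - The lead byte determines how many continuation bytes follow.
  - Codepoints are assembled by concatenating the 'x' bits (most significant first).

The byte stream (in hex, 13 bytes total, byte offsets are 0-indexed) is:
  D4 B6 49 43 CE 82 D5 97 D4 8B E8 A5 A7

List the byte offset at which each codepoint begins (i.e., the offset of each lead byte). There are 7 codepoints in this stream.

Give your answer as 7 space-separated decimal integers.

Answer: 0 2 3 4 6 8 10

Derivation:
Byte[0]=D4: 2-byte lead, need 1 cont bytes. acc=0x14
Byte[1]=B6: continuation. acc=(acc<<6)|0x36=0x536
Completed: cp=U+0536 (starts at byte 0)
Byte[2]=49: 1-byte ASCII. cp=U+0049
Byte[3]=43: 1-byte ASCII. cp=U+0043
Byte[4]=CE: 2-byte lead, need 1 cont bytes. acc=0xE
Byte[5]=82: continuation. acc=(acc<<6)|0x02=0x382
Completed: cp=U+0382 (starts at byte 4)
Byte[6]=D5: 2-byte lead, need 1 cont bytes. acc=0x15
Byte[7]=97: continuation. acc=(acc<<6)|0x17=0x557
Completed: cp=U+0557 (starts at byte 6)
Byte[8]=D4: 2-byte lead, need 1 cont bytes. acc=0x14
Byte[9]=8B: continuation. acc=(acc<<6)|0x0B=0x50B
Completed: cp=U+050B (starts at byte 8)
Byte[10]=E8: 3-byte lead, need 2 cont bytes. acc=0x8
Byte[11]=A5: continuation. acc=(acc<<6)|0x25=0x225
Byte[12]=A7: continuation. acc=(acc<<6)|0x27=0x8967
Completed: cp=U+8967 (starts at byte 10)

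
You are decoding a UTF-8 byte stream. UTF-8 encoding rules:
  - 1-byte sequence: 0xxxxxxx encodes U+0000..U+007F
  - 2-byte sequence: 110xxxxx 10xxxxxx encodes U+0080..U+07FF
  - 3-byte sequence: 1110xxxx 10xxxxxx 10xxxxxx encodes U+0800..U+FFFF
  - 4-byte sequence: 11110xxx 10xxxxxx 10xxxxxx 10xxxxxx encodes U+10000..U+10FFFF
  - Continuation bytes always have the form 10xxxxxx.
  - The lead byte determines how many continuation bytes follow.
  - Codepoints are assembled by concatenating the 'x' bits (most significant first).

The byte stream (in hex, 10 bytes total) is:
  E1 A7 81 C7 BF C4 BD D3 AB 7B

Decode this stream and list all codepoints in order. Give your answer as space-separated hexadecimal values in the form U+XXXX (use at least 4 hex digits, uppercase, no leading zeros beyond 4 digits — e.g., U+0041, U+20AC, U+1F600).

Answer: U+19C1 U+01FF U+013D U+04EB U+007B

Derivation:
Byte[0]=E1: 3-byte lead, need 2 cont bytes. acc=0x1
Byte[1]=A7: continuation. acc=(acc<<6)|0x27=0x67
Byte[2]=81: continuation. acc=(acc<<6)|0x01=0x19C1
Completed: cp=U+19C1 (starts at byte 0)
Byte[3]=C7: 2-byte lead, need 1 cont bytes. acc=0x7
Byte[4]=BF: continuation. acc=(acc<<6)|0x3F=0x1FF
Completed: cp=U+01FF (starts at byte 3)
Byte[5]=C4: 2-byte lead, need 1 cont bytes. acc=0x4
Byte[6]=BD: continuation. acc=(acc<<6)|0x3D=0x13D
Completed: cp=U+013D (starts at byte 5)
Byte[7]=D3: 2-byte lead, need 1 cont bytes. acc=0x13
Byte[8]=AB: continuation. acc=(acc<<6)|0x2B=0x4EB
Completed: cp=U+04EB (starts at byte 7)
Byte[9]=7B: 1-byte ASCII. cp=U+007B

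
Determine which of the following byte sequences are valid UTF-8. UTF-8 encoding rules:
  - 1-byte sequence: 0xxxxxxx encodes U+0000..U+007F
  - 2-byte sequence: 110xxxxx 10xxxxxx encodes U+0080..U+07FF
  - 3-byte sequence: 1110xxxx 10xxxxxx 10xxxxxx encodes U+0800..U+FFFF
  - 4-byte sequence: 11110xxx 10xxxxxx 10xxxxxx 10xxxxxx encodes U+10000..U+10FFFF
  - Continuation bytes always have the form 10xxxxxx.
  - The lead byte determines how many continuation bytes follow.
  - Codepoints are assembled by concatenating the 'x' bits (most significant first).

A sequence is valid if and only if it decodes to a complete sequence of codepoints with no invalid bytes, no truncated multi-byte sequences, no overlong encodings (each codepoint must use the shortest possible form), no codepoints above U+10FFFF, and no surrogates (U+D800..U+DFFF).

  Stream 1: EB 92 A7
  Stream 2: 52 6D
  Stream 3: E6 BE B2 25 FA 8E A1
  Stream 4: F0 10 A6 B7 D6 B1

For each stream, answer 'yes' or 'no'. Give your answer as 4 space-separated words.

Stream 1: decodes cleanly. VALID
Stream 2: decodes cleanly. VALID
Stream 3: error at byte offset 4. INVALID
Stream 4: error at byte offset 1. INVALID

Answer: yes yes no no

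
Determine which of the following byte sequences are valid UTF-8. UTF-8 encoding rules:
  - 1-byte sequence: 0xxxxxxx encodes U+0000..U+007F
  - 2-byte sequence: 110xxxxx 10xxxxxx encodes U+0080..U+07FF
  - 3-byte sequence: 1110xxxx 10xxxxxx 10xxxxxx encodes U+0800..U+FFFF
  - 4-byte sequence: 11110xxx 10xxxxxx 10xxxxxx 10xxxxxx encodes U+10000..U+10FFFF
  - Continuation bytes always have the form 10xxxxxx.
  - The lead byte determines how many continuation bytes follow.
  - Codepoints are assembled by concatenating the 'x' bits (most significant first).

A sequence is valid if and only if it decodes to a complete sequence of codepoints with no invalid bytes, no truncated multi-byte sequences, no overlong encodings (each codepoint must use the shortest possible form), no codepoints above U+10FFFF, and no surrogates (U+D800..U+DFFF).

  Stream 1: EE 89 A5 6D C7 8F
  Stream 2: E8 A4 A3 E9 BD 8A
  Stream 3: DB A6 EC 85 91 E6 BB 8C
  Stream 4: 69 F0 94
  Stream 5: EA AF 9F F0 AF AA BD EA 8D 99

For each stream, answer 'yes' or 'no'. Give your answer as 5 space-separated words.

Answer: yes yes yes no yes

Derivation:
Stream 1: decodes cleanly. VALID
Stream 2: decodes cleanly. VALID
Stream 3: decodes cleanly. VALID
Stream 4: error at byte offset 3. INVALID
Stream 5: decodes cleanly. VALID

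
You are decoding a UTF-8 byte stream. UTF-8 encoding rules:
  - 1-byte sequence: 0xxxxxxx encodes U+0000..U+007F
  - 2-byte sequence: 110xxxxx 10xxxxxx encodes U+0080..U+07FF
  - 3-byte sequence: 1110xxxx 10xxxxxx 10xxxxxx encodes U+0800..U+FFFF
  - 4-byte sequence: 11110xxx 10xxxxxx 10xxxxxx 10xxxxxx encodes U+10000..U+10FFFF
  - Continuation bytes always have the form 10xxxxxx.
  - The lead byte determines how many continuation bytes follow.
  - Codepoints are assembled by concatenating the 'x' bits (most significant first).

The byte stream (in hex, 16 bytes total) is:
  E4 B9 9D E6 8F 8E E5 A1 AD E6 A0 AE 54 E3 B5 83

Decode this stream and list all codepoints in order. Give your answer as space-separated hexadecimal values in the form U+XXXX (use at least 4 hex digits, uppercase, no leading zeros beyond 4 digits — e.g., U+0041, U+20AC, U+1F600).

Answer: U+4E5D U+63CE U+586D U+682E U+0054 U+3D43

Derivation:
Byte[0]=E4: 3-byte lead, need 2 cont bytes. acc=0x4
Byte[1]=B9: continuation. acc=(acc<<6)|0x39=0x139
Byte[2]=9D: continuation. acc=(acc<<6)|0x1D=0x4E5D
Completed: cp=U+4E5D (starts at byte 0)
Byte[3]=E6: 3-byte lead, need 2 cont bytes. acc=0x6
Byte[4]=8F: continuation. acc=(acc<<6)|0x0F=0x18F
Byte[5]=8E: continuation. acc=(acc<<6)|0x0E=0x63CE
Completed: cp=U+63CE (starts at byte 3)
Byte[6]=E5: 3-byte lead, need 2 cont bytes. acc=0x5
Byte[7]=A1: continuation. acc=(acc<<6)|0x21=0x161
Byte[8]=AD: continuation. acc=(acc<<6)|0x2D=0x586D
Completed: cp=U+586D (starts at byte 6)
Byte[9]=E6: 3-byte lead, need 2 cont bytes. acc=0x6
Byte[10]=A0: continuation. acc=(acc<<6)|0x20=0x1A0
Byte[11]=AE: continuation. acc=(acc<<6)|0x2E=0x682E
Completed: cp=U+682E (starts at byte 9)
Byte[12]=54: 1-byte ASCII. cp=U+0054
Byte[13]=E3: 3-byte lead, need 2 cont bytes. acc=0x3
Byte[14]=B5: continuation. acc=(acc<<6)|0x35=0xF5
Byte[15]=83: continuation. acc=(acc<<6)|0x03=0x3D43
Completed: cp=U+3D43 (starts at byte 13)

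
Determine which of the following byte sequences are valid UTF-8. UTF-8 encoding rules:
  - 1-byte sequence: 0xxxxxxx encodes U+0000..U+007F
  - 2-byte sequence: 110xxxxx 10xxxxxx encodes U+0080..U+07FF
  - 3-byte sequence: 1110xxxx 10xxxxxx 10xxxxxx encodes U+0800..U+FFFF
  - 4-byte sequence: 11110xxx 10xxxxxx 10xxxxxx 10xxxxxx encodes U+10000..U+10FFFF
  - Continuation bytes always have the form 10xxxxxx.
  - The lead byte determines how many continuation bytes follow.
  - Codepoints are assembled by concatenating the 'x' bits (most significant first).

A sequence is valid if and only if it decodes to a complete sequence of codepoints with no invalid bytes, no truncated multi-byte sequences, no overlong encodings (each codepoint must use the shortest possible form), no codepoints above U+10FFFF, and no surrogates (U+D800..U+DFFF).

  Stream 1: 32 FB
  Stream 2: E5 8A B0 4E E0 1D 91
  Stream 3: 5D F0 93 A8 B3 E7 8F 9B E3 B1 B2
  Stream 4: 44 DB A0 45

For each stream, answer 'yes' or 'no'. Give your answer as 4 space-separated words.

Answer: no no yes yes

Derivation:
Stream 1: error at byte offset 1. INVALID
Stream 2: error at byte offset 5. INVALID
Stream 3: decodes cleanly. VALID
Stream 4: decodes cleanly. VALID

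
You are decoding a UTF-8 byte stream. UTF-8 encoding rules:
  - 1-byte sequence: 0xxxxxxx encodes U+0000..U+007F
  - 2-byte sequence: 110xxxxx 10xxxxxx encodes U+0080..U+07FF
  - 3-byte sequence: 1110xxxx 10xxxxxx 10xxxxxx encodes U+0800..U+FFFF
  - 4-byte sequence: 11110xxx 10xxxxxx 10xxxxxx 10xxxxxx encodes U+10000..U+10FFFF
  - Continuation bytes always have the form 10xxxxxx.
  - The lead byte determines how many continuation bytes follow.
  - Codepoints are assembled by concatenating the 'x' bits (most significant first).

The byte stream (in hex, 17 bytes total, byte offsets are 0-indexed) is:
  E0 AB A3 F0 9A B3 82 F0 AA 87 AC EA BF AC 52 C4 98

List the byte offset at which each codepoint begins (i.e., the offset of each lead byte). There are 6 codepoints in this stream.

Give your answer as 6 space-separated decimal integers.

Answer: 0 3 7 11 14 15

Derivation:
Byte[0]=E0: 3-byte lead, need 2 cont bytes. acc=0x0
Byte[1]=AB: continuation. acc=(acc<<6)|0x2B=0x2B
Byte[2]=A3: continuation. acc=(acc<<6)|0x23=0xAE3
Completed: cp=U+0AE3 (starts at byte 0)
Byte[3]=F0: 4-byte lead, need 3 cont bytes. acc=0x0
Byte[4]=9A: continuation. acc=(acc<<6)|0x1A=0x1A
Byte[5]=B3: continuation. acc=(acc<<6)|0x33=0x6B3
Byte[6]=82: continuation. acc=(acc<<6)|0x02=0x1ACC2
Completed: cp=U+1ACC2 (starts at byte 3)
Byte[7]=F0: 4-byte lead, need 3 cont bytes. acc=0x0
Byte[8]=AA: continuation. acc=(acc<<6)|0x2A=0x2A
Byte[9]=87: continuation. acc=(acc<<6)|0x07=0xA87
Byte[10]=AC: continuation. acc=(acc<<6)|0x2C=0x2A1EC
Completed: cp=U+2A1EC (starts at byte 7)
Byte[11]=EA: 3-byte lead, need 2 cont bytes. acc=0xA
Byte[12]=BF: continuation. acc=(acc<<6)|0x3F=0x2BF
Byte[13]=AC: continuation. acc=(acc<<6)|0x2C=0xAFEC
Completed: cp=U+AFEC (starts at byte 11)
Byte[14]=52: 1-byte ASCII. cp=U+0052
Byte[15]=C4: 2-byte lead, need 1 cont bytes. acc=0x4
Byte[16]=98: continuation. acc=(acc<<6)|0x18=0x118
Completed: cp=U+0118 (starts at byte 15)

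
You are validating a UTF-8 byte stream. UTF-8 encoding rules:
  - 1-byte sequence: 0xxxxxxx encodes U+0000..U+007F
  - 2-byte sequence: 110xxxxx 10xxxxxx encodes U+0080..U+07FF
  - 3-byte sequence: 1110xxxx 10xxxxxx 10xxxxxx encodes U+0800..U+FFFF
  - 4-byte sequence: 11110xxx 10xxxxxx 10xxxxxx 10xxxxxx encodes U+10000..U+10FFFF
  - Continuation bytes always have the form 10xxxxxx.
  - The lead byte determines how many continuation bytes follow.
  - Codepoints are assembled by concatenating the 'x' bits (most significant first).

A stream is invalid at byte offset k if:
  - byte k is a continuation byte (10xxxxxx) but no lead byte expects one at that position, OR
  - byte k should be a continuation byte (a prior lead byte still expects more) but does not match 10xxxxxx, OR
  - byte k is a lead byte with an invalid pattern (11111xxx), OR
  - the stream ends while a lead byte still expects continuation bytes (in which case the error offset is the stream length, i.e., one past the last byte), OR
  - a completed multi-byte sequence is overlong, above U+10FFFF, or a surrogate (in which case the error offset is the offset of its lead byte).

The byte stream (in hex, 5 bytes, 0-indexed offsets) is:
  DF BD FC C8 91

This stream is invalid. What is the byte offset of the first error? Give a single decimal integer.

Byte[0]=DF: 2-byte lead, need 1 cont bytes. acc=0x1F
Byte[1]=BD: continuation. acc=(acc<<6)|0x3D=0x7FD
Completed: cp=U+07FD (starts at byte 0)
Byte[2]=FC: INVALID lead byte (not 0xxx/110x/1110/11110)

Answer: 2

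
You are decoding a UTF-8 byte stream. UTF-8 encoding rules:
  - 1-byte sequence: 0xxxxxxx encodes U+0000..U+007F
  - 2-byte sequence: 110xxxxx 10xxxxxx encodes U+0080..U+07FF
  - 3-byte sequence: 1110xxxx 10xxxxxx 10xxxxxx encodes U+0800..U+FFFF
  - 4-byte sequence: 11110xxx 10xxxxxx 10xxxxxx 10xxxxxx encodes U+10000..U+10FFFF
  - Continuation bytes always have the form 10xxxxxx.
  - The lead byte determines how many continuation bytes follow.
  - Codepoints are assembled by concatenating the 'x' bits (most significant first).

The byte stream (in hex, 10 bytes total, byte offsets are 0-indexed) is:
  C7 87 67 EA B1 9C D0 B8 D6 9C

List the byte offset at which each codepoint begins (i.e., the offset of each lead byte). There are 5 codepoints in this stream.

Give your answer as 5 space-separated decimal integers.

Byte[0]=C7: 2-byte lead, need 1 cont bytes. acc=0x7
Byte[1]=87: continuation. acc=(acc<<6)|0x07=0x1C7
Completed: cp=U+01C7 (starts at byte 0)
Byte[2]=67: 1-byte ASCII. cp=U+0067
Byte[3]=EA: 3-byte lead, need 2 cont bytes. acc=0xA
Byte[4]=B1: continuation. acc=(acc<<6)|0x31=0x2B1
Byte[5]=9C: continuation. acc=(acc<<6)|0x1C=0xAC5C
Completed: cp=U+AC5C (starts at byte 3)
Byte[6]=D0: 2-byte lead, need 1 cont bytes. acc=0x10
Byte[7]=B8: continuation. acc=(acc<<6)|0x38=0x438
Completed: cp=U+0438 (starts at byte 6)
Byte[8]=D6: 2-byte lead, need 1 cont bytes. acc=0x16
Byte[9]=9C: continuation. acc=(acc<<6)|0x1C=0x59C
Completed: cp=U+059C (starts at byte 8)

Answer: 0 2 3 6 8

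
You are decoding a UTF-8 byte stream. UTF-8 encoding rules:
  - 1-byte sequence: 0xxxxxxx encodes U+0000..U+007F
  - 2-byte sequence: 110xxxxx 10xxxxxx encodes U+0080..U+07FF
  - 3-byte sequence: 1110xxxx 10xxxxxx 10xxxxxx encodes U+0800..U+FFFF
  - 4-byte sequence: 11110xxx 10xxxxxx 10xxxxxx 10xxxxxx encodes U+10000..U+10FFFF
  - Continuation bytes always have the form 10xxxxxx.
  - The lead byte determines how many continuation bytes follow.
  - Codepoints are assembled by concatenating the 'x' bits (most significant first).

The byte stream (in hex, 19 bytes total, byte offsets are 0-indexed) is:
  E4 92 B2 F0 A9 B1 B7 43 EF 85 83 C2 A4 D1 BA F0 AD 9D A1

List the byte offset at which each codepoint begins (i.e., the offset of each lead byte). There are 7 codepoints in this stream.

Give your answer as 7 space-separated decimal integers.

Byte[0]=E4: 3-byte lead, need 2 cont bytes. acc=0x4
Byte[1]=92: continuation. acc=(acc<<6)|0x12=0x112
Byte[2]=B2: continuation. acc=(acc<<6)|0x32=0x44B2
Completed: cp=U+44B2 (starts at byte 0)
Byte[3]=F0: 4-byte lead, need 3 cont bytes. acc=0x0
Byte[4]=A9: continuation. acc=(acc<<6)|0x29=0x29
Byte[5]=B1: continuation. acc=(acc<<6)|0x31=0xA71
Byte[6]=B7: continuation. acc=(acc<<6)|0x37=0x29C77
Completed: cp=U+29C77 (starts at byte 3)
Byte[7]=43: 1-byte ASCII. cp=U+0043
Byte[8]=EF: 3-byte lead, need 2 cont bytes. acc=0xF
Byte[9]=85: continuation. acc=(acc<<6)|0x05=0x3C5
Byte[10]=83: continuation. acc=(acc<<6)|0x03=0xF143
Completed: cp=U+F143 (starts at byte 8)
Byte[11]=C2: 2-byte lead, need 1 cont bytes. acc=0x2
Byte[12]=A4: continuation. acc=(acc<<6)|0x24=0xA4
Completed: cp=U+00A4 (starts at byte 11)
Byte[13]=D1: 2-byte lead, need 1 cont bytes. acc=0x11
Byte[14]=BA: continuation. acc=(acc<<6)|0x3A=0x47A
Completed: cp=U+047A (starts at byte 13)
Byte[15]=F0: 4-byte lead, need 3 cont bytes. acc=0x0
Byte[16]=AD: continuation. acc=(acc<<6)|0x2D=0x2D
Byte[17]=9D: continuation. acc=(acc<<6)|0x1D=0xB5D
Byte[18]=A1: continuation. acc=(acc<<6)|0x21=0x2D761
Completed: cp=U+2D761 (starts at byte 15)

Answer: 0 3 7 8 11 13 15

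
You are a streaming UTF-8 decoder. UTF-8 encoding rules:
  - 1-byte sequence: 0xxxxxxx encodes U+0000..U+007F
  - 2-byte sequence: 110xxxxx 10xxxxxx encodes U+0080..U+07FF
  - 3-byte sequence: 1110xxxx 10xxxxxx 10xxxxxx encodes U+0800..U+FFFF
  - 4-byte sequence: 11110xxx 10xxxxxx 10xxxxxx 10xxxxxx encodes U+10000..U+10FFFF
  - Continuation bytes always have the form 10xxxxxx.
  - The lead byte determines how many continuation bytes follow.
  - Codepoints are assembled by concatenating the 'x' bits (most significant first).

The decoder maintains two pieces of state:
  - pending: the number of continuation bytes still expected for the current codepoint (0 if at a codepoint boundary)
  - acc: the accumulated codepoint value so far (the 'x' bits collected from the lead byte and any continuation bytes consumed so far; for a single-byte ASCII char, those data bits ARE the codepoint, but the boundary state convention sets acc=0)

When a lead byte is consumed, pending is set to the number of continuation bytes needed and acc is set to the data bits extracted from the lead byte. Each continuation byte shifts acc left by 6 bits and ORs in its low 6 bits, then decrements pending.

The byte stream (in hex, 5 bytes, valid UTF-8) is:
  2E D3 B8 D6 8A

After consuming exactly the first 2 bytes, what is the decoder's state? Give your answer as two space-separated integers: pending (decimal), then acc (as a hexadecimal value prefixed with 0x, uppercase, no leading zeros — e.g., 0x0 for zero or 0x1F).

Byte[0]=2E: 1-byte. pending=0, acc=0x0
Byte[1]=D3: 2-byte lead. pending=1, acc=0x13

Answer: 1 0x13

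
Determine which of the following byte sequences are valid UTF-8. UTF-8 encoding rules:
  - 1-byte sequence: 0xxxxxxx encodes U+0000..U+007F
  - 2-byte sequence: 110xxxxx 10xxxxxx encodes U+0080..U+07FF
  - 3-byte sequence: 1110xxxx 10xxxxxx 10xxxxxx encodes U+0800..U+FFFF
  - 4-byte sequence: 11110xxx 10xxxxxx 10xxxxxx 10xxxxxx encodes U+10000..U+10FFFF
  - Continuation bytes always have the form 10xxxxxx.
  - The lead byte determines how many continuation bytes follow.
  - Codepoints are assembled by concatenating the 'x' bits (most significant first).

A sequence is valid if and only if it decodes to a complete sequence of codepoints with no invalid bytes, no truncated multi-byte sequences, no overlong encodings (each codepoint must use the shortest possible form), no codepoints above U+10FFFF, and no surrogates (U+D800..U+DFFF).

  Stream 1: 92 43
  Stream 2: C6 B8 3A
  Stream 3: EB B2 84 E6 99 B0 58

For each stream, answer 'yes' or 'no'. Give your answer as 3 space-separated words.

Stream 1: error at byte offset 0. INVALID
Stream 2: decodes cleanly. VALID
Stream 3: decodes cleanly. VALID

Answer: no yes yes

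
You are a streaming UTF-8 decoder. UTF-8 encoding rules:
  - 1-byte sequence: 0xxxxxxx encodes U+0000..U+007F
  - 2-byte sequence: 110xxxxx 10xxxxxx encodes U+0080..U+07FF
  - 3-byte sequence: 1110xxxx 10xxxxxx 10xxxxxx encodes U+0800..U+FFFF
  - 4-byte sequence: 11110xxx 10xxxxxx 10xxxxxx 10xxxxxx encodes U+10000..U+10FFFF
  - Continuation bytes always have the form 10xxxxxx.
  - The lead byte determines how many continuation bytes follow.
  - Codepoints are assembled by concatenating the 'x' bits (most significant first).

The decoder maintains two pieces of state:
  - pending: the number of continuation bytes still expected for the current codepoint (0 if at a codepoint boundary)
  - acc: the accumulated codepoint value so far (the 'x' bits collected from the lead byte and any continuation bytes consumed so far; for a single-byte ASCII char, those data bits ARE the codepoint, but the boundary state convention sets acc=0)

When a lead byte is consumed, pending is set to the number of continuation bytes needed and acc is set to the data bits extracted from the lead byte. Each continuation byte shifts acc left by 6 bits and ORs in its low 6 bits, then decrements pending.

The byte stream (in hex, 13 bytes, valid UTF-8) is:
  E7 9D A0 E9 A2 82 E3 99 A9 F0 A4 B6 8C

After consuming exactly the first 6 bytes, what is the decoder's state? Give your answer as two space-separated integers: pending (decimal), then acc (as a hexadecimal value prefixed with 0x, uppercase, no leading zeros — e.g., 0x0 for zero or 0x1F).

Answer: 0 0x9882

Derivation:
Byte[0]=E7: 3-byte lead. pending=2, acc=0x7
Byte[1]=9D: continuation. acc=(acc<<6)|0x1D=0x1DD, pending=1
Byte[2]=A0: continuation. acc=(acc<<6)|0x20=0x7760, pending=0
Byte[3]=E9: 3-byte lead. pending=2, acc=0x9
Byte[4]=A2: continuation. acc=(acc<<6)|0x22=0x262, pending=1
Byte[5]=82: continuation. acc=(acc<<6)|0x02=0x9882, pending=0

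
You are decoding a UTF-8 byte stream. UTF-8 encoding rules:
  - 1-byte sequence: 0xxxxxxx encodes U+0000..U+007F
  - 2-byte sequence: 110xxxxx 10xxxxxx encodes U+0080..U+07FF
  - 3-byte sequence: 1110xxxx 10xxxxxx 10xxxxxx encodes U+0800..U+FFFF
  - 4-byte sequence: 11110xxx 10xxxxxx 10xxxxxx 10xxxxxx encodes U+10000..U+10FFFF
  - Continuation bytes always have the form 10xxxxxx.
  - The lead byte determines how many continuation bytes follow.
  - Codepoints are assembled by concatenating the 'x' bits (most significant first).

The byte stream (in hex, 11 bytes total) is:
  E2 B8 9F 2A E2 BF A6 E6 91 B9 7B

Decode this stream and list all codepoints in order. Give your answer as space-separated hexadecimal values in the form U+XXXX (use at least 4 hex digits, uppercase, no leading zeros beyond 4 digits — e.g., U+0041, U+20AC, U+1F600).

Answer: U+2E1F U+002A U+2FE6 U+6479 U+007B

Derivation:
Byte[0]=E2: 3-byte lead, need 2 cont bytes. acc=0x2
Byte[1]=B8: continuation. acc=(acc<<6)|0x38=0xB8
Byte[2]=9F: continuation. acc=(acc<<6)|0x1F=0x2E1F
Completed: cp=U+2E1F (starts at byte 0)
Byte[3]=2A: 1-byte ASCII. cp=U+002A
Byte[4]=E2: 3-byte lead, need 2 cont bytes. acc=0x2
Byte[5]=BF: continuation. acc=(acc<<6)|0x3F=0xBF
Byte[6]=A6: continuation. acc=(acc<<6)|0x26=0x2FE6
Completed: cp=U+2FE6 (starts at byte 4)
Byte[7]=E6: 3-byte lead, need 2 cont bytes. acc=0x6
Byte[8]=91: continuation. acc=(acc<<6)|0x11=0x191
Byte[9]=B9: continuation. acc=(acc<<6)|0x39=0x6479
Completed: cp=U+6479 (starts at byte 7)
Byte[10]=7B: 1-byte ASCII. cp=U+007B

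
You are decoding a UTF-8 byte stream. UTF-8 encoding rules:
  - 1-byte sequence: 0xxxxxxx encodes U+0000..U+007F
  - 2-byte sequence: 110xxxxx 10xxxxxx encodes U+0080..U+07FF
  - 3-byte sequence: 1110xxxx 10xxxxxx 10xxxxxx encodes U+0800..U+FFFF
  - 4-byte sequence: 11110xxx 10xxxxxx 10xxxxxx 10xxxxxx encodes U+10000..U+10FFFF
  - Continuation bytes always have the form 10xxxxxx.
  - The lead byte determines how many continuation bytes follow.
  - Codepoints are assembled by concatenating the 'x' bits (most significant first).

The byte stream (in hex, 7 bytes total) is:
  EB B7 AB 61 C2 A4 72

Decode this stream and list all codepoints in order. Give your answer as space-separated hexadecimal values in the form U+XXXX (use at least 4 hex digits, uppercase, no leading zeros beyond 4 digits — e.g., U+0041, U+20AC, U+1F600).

Byte[0]=EB: 3-byte lead, need 2 cont bytes. acc=0xB
Byte[1]=B7: continuation. acc=(acc<<6)|0x37=0x2F7
Byte[2]=AB: continuation. acc=(acc<<6)|0x2B=0xBDEB
Completed: cp=U+BDEB (starts at byte 0)
Byte[3]=61: 1-byte ASCII. cp=U+0061
Byte[4]=C2: 2-byte lead, need 1 cont bytes. acc=0x2
Byte[5]=A4: continuation. acc=(acc<<6)|0x24=0xA4
Completed: cp=U+00A4 (starts at byte 4)
Byte[6]=72: 1-byte ASCII. cp=U+0072

Answer: U+BDEB U+0061 U+00A4 U+0072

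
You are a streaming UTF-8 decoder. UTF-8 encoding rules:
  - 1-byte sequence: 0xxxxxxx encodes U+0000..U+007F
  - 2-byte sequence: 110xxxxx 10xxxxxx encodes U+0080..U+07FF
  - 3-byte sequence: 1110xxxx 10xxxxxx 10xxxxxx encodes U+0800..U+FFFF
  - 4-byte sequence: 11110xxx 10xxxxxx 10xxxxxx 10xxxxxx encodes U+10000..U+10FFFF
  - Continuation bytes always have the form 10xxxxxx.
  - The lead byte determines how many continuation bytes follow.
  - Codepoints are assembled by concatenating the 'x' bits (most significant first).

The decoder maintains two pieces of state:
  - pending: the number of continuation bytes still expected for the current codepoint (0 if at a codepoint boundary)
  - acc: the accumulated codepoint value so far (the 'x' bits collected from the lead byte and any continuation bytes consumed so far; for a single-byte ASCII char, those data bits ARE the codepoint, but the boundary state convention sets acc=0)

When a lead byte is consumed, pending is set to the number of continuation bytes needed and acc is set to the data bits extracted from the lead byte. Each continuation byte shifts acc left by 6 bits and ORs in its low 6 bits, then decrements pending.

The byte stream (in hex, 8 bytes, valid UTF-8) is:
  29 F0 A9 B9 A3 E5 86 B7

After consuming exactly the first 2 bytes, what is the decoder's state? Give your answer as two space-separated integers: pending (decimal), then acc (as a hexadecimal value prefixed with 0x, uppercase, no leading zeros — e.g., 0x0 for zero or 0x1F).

Answer: 3 0x0

Derivation:
Byte[0]=29: 1-byte. pending=0, acc=0x0
Byte[1]=F0: 4-byte lead. pending=3, acc=0x0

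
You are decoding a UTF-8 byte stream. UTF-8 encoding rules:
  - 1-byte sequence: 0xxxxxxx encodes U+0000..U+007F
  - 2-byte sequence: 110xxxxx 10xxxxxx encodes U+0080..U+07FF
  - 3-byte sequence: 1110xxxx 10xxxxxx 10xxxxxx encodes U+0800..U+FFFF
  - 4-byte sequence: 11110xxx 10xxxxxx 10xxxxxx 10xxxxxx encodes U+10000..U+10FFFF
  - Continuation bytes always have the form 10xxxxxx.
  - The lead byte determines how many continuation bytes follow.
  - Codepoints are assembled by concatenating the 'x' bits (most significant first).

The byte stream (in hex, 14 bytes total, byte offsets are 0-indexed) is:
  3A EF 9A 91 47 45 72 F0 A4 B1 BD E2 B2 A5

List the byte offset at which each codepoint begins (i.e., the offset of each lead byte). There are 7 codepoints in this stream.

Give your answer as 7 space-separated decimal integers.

Byte[0]=3A: 1-byte ASCII. cp=U+003A
Byte[1]=EF: 3-byte lead, need 2 cont bytes. acc=0xF
Byte[2]=9A: continuation. acc=(acc<<6)|0x1A=0x3DA
Byte[3]=91: continuation. acc=(acc<<6)|0x11=0xF691
Completed: cp=U+F691 (starts at byte 1)
Byte[4]=47: 1-byte ASCII. cp=U+0047
Byte[5]=45: 1-byte ASCII. cp=U+0045
Byte[6]=72: 1-byte ASCII. cp=U+0072
Byte[7]=F0: 4-byte lead, need 3 cont bytes. acc=0x0
Byte[8]=A4: continuation. acc=(acc<<6)|0x24=0x24
Byte[9]=B1: continuation. acc=(acc<<6)|0x31=0x931
Byte[10]=BD: continuation. acc=(acc<<6)|0x3D=0x24C7D
Completed: cp=U+24C7D (starts at byte 7)
Byte[11]=E2: 3-byte lead, need 2 cont bytes. acc=0x2
Byte[12]=B2: continuation. acc=(acc<<6)|0x32=0xB2
Byte[13]=A5: continuation. acc=(acc<<6)|0x25=0x2CA5
Completed: cp=U+2CA5 (starts at byte 11)

Answer: 0 1 4 5 6 7 11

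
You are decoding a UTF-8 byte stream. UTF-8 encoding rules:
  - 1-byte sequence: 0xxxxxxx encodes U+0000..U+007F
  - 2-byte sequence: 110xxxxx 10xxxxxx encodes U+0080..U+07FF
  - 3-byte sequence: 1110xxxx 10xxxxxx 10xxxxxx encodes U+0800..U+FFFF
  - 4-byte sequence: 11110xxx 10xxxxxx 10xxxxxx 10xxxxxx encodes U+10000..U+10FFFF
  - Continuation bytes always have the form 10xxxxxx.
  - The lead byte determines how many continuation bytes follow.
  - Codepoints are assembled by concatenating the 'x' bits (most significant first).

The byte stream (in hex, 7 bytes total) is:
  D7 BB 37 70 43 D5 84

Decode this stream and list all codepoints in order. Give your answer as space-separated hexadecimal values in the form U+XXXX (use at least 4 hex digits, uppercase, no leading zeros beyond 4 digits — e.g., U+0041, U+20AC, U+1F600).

Byte[0]=D7: 2-byte lead, need 1 cont bytes. acc=0x17
Byte[1]=BB: continuation. acc=(acc<<6)|0x3B=0x5FB
Completed: cp=U+05FB (starts at byte 0)
Byte[2]=37: 1-byte ASCII. cp=U+0037
Byte[3]=70: 1-byte ASCII. cp=U+0070
Byte[4]=43: 1-byte ASCII. cp=U+0043
Byte[5]=D5: 2-byte lead, need 1 cont bytes. acc=0x15
Byte[6]=84: continuation. acc=(acc<<6)|0x04=0x544
Completed: cp=U+0544 (starts at byte 5)

Answer: U+05FB U+0037 U+0070 U+0043 U+0544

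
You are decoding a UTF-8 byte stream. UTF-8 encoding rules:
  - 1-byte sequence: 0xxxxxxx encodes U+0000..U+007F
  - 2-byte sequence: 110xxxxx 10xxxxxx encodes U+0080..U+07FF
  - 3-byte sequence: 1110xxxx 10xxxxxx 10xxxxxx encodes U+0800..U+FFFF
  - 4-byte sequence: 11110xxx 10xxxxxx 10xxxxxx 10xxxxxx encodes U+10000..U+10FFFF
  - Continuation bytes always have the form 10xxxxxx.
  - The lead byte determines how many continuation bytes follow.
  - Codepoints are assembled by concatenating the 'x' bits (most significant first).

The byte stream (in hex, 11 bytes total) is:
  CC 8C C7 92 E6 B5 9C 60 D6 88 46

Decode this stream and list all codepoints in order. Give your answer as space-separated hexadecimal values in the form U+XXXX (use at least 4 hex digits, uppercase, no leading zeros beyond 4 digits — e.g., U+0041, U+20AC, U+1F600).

Answer: U+030C U+01D2 U+6D5C U+0060 U+0588 U+0046

Derivation:
Byte[0]=CC: 2-byte lead, need 1 cont bytes. acc=0xC
Byte[1]=8C: continuation. acc=(acc<<6)|0x0C=0x30C
Completed: cp=U+030C (starts at byte 0)
Byte[2]=C7: 2-byte lead, need 1 cont bytes. acc=0x7
Byte[3]=92: continuation. acc=(acc<<6)|0x12=0x1D2
Completed: cp=U+01D2 (starts at byte 2)
Byte[4]=E6: 3-byte lead, need 2 cont bytes. acc=0x6
Byte[5]=B5: continuation. acc=(acc<<6)|0x35=0x1B5
Byte[6]=9C: continuation. acc=(acc<<6)|0x1C=0x6D5C
Completed: cp=U+6D5C (starts at byte 4)
Byte[7]=60: 1-byte ASCII. cp=U+0060
Byte[8]=D6: 2-byte lead, need 1 cont bytes. acc=0x16
Byte[9]=88: continuation. acc=(acc<<6)|0x08=0x588
Completed: cp=U+0588 (starts at byte 8)
Byte[10]=46: 1-byte ASCII. cp=U+0046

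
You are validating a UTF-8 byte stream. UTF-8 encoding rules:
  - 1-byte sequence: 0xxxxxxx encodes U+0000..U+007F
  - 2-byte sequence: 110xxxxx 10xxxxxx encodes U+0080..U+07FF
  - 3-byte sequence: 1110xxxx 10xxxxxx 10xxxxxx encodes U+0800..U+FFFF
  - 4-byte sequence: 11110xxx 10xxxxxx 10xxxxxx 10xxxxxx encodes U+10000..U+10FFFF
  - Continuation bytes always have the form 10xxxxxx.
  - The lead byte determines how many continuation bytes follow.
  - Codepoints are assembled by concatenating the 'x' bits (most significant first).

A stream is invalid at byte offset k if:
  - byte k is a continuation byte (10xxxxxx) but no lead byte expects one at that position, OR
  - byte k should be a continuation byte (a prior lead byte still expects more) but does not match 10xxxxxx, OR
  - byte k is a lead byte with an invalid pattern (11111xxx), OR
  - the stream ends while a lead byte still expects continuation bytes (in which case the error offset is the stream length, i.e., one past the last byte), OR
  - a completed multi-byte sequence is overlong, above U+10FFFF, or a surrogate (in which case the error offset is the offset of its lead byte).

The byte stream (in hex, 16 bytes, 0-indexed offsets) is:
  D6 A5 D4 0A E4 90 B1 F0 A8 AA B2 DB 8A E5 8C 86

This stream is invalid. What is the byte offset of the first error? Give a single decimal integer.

Answer: 3

Derivation:
Byte[0]=D6: 2-byte lead, need 1 cont bytes. acc=0x16
Byte[1]=A5: continuation. acc=(acc<<6)|0x25=0x5A5
Completed: cp=U+05A5 (starts at byte 0)
Byte[2]=D4: 2-byte lead, need 1 cont bytes. acc=0x14
Byte[3]=0A: expected 10xxxxxx continuation. INVALID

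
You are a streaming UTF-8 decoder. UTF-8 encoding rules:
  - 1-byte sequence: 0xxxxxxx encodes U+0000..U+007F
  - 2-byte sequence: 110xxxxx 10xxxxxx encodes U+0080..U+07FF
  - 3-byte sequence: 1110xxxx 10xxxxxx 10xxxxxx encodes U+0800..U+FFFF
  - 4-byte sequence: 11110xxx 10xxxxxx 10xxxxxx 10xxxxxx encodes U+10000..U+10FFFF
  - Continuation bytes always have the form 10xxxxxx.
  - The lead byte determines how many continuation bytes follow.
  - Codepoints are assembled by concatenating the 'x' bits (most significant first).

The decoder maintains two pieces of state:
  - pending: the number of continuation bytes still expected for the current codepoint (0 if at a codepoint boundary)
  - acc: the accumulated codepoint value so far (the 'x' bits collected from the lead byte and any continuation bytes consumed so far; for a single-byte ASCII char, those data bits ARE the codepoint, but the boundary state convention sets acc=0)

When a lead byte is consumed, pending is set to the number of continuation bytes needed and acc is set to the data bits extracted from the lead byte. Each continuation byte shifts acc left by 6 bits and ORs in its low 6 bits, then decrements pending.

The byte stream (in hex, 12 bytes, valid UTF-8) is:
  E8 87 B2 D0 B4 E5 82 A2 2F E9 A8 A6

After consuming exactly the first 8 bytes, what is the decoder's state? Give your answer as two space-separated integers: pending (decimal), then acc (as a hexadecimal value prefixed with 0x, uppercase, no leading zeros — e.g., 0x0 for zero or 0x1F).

Answer: 0 0x50A2

Derivation:
Byte[0]=E8: 3-byte lead. pending=2, acc=0x8
Byte[1]=87: continuation. acc=(acc<<6)|0x07=0x207, pending=1
Byte[2]=B2: continuation. acc=(acc<<6)|0x32=0x81F2, pending=0
Byte[3]=D0: 2-byte lead. pending=1, acc=0x10
Byte[4]=B4: continuation. acc=(acc<<6)|0x34=0x434, pending=0
Byte[5]=E5: 3-byte lead. pending=2, acc=0x5
Byte[6]=82: continuation. acc=(acc<<6)|0x02=0x142, pending=1
Byte[7]=A2: continuation. acc=(acc<<6)|0x22=0x50A2, pending=0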